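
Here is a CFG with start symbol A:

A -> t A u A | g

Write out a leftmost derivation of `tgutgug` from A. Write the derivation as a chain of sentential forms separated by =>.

A=>tAuA=>tguA=>tgutAuA=>tgutguA=>tgutgug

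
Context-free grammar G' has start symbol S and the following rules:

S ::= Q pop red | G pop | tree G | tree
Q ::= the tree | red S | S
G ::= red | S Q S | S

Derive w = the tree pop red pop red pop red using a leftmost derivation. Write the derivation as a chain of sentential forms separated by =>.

S => Q pop red => S pop red => Q pop red pop red => S pop red pop red => Q pop red pop red pop red => the tree pop red pop red pop red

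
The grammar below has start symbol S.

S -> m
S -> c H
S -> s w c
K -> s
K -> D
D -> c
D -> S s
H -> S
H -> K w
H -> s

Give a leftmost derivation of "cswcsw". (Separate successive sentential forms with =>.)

S => cH   [S -> c H]
cH => cKw   [H -> K w]
cKw => cDw   [K -> D]
cDw => cSsw   [D -> S s]
cSsw => cswcsw   [S -> s w c]

S=>cH=>cKw=>cDw=>cSsw=>cswcsw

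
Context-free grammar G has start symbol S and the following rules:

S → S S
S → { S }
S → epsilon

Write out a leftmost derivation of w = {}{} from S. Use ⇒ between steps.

S ⇒ SS   [S → S S]
SS ⇒ SSS   [S → S S]
SSS ⇒ SSSS   [S → S S]
SSSS ⇒ {S}SSS   [S → { S }]
{S}SSS ⇒ {}SSS   [S → epsilon]
{}SSS ⇒ {}SS   [S → epsilon]
{}SS ⇒ {}{S}S   [S → { S }]
{}{S}S ⇒ {}{}S   [S → epsilon]
{}{}S ⇒ {}{}   [S → epsilon]

S ⇒ SS ⇒ SSS ⇒ SSSS ⇒ {S}SSS ⇒ {}SSS ⇒ {}SS ⇒ {}{S}S ⇒ {}{}S ⇒ {}{}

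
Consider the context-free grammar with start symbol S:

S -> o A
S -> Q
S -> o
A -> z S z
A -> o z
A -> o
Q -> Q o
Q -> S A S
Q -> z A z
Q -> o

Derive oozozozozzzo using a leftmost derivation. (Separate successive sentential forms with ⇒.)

S ⇒ Q ⇒ SAS ⇒ oAAS ⇒ ooAS ⇒ oozSzS ⇒ oozoAzS ⇒ oozozSzzS ⇒ oozozoAzzS ⇒ oozozozSzzzS ⇒ oozozozQzzzS ⇒ oozozozozzzS ⇒ oozozozozzzo

S ⇒ Q   [S -> Q]
Q ⇒ SAS   [Q -> S A S]
SAS ⇒ oAAS   [S -> o A]
oAAS ⇒ ooAS   [A -> o]
ooAS ⇒ oozSzS   [A -> z S z]
oozSzS ⇒ oozoAzS   [S -> o A]
oozoAzS ⇒ oozozSzzS   [A -> z S z]
oozozSzzS ⇒ oozozoAzzS   [S -> o A]
oozozoAzzS ⇒ oozozozSzzzS   [A -> z S z]
oozozozSzzzS ⇒ oozozozQzzzS   [S -> Q]
oozozozQzzzS ⇒ oozozozozzzS   [Q -> o]
oozozozozzzS ⇒ oozozozozzzo   [S -> o]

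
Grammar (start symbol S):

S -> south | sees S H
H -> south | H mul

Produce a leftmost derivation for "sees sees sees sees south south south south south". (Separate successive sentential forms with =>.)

S => sees S H => sees sees S H H => sees sees sees S H H H => sees sees sees sees S H H H H => sees sees sees sees south H H H H => sees sees sees sees south south H H H => sees sees sees sees south south south H H => sees sees sees sees south south south south H => sees sees sees sees south south south south south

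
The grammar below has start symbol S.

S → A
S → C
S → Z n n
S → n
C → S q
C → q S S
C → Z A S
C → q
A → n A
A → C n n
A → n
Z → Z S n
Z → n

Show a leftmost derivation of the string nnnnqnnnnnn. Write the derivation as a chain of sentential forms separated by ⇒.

S ⇒ Znn ⇒ ZSnnn ⇒ nSnnn ⇒ nZnnnnn ⇒ nZSnnnnnn ⇒ nZSnSnnnnnn ⇒ nnSnSnnnnnn ⇒ nnnnSnnnnnn ⇒ nnnnCnnnnnn ⇒ nnnnqnnnnnn

S ⇒ Znn   [S → Z n n]
Znn ⇒ ZSnnn   [Z → Z S n]
ZSnnn ⇒ nSnnn   [Z → n]
nSnnn ⇒ nZnnnnn   [S → Z n n]
nZnnnnn ⇒ nZSnnnnnn   [Z → Z S n]
nZSnnnnnn ⇒ nZSnSnnnnnn   [Z → Z S n]
nZSnSnnnnnn ⇒ nnSnSnnnnnn   [Z → n]
nnSnSnnnnnn ⇒ nnnnSnnnnnn   [S → n]
nnnnSnnnnnn ⇒ nnnnCnnnnnn   [S → C]
nnnnCnnnnnn ⇒ nnnnqnnnnnn   [C → q]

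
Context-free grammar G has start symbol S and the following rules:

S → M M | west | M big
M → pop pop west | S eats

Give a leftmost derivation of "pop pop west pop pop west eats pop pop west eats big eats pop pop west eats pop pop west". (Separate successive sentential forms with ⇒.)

S ⇒ M M ⇒ S eats M ⇒ M M eats M ⇒ S eats M eats M ⇒ M big eats M eats M ⇒ S eats big eats M eats M ⇒ M M eats big eats M eats M ⇒ S eats M eats big eats M eats M ⇒ M M eats M eats big eats M eats M ⇒ pop pop west M eats M eats big eats M eats M ⇒ pop pop west pop pop west eats M eats big eats M eats M ⇒ pop pop west pop pop west eats pop pop west eats big eats M eats M ⇒ pop pop west pop pop west eats pop pop west eats big eats pop pop west eats M ⇒ pop pop west pop pop west eats pop pop west eats big eats pop pop west eats pop pop west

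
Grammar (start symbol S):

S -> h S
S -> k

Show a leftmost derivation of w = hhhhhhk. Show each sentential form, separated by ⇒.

S⇒hS⇒hhS⇒hhhS⇒hhhhS⇒hhhhhS⇒hhhhhhS⇒hhhhhhk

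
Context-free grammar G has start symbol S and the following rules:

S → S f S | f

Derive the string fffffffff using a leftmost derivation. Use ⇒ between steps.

S ⇒ SfS   [S → S f S]
SfS ⇒ SfSfS   [S → S f S]
SfSfS ⇒ ffSfS   [S → f]
ffSfS ⇒ ffSfSfS   [S → S f S]
ffSfSfS ⇒ ffSfSfSfS   [S → S f S]
ffSfSfSfS ⇒ ffffSfSfS   [S → f]
ffffSfSfS ⇒ ffffffSfS   [S → f]
ffffffSfS ⇒ ffffffffS   [S → f]
ffffffffS ⇒ fffffffff   [S → f]

S⇒SfS⇒SfSfS⇒ffSfS⇒ffSfSfS⇒ffSfSfSfS⇒ffffSfSfS⇒ffffffSfS⇒ffffffffS⇒fffffffff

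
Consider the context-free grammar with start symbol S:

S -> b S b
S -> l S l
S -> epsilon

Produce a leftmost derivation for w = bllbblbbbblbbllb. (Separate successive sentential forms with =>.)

S => bSb   [S -> b S b]
bSb => blSlb   [S -> l S l]
blSlb => bllSllb   [S -> l S l]
bllSllb => bllbSbllb   [S -> b S b]
bllbSbllb => bllbbSbbllb   [S -> b S b]
bllbbSbbllb => bllbblSlbbllb   [S -> l S l]
bllbblSlbbllb => bllbblbSblbbllb   [S -> b S b]
bllbblbSblbbllb => bllbblbbSbblbbllb   [S -> b S b]
bllbblbbSbblbbllb => bllbblbbbblbbllb   [S -> epsilon]

S => bSb => blSlb => bllSllb => bllbSbllb => bllbbSbbllb => bllbblSlbbllb => bllbblbSblbbllb => bllbblbbSbblbbllb => bllbblbbbblbbllb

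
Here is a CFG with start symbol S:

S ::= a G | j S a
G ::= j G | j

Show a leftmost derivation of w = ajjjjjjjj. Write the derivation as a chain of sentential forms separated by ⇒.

S ⇒ aG ⇒ ajG ⇒ ajjG ⇒ ajjjG ⇒ ajjjjG ⇒ ajjjjjG ⇒ ajjjjjjG ⇒ ajjjjjjjG ⇒ ajjjjjjjj

S ⇒ aG   [S ::= a G]
aG ⇒ ajG   [G ::= j G]
ajG ⇒ ajjG   [G ::= j G]
ajjG ⇒ ajjjG   [G ::= j G]
ajjjG ⇒ ajjjjG   [G ::= j G]
ajjjjG ⇒ ajjjjjG   [G ::= j G]
ajjjjjG ⇒ ajjjjjjG   [G ::= j G]
ajjjjjjG ⇒ ajjjjjjjG   [G ::= j G]
ajjjjjjjG ⇒ ajjjjjjjj   [G ::= j]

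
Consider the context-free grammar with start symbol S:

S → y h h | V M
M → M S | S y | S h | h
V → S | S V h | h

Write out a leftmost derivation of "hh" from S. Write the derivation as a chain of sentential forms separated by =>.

S => VM => hM => hh

S => VM   [S → V M]
VM => hM   [V → h]
hM => hh   [M → h]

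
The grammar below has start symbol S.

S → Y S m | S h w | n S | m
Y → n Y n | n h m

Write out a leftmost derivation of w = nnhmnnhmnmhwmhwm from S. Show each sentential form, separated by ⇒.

S ⇒ YSm   [S → Y S m]
YSm ⇒ nYnSm   [Y → n Y n]
nYnSm ⇒ nnhmnSm   [Y → n h m]
nnhmnSm ⇒ nnhmnShwm   [S → S h w]
nnhmnShwm ⇒ nnhmnYSmhwm   [S → Y S m]
nnhmnYSmhwm ⇒ nnhmnnhmSmhwm   [Y → n h m]
nnhmnnhmSmhwm ⇒ nnhmnnhmnSmhwm   [S → n S]
nnhmnnhmnSmhwm ⇒ nnhmnnhmnShwmhwm   [S → S h w]
nnhmnnhmnShwmhwm ⇒ nnhmnnhmnmhwmhwm   [S → m]

S⇒YSm⇒nYnSm⇒nnhmnSm⇒nnhmnShwm⇒nnhmnYSmhwm⇒nnhmnnhmSmhwm⇒nnhmnnhmnSmhwm⇒nnhmnnhmnShwmhwm⇒nnhmnnhmnmhwmhwm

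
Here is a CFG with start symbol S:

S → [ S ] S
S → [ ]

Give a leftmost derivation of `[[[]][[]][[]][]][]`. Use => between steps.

S => [S]S   [S → [ S ] S]
[S]S => [[S]S]S   [S → [ S ] S]
[[S]S]S => [[[]]S]S   [S → [ ]]
[[[]]S]S => [[[]][S]S]S   [S → [ S ] S]
[[[]][S]S]S => [[[]][[]]S]S   [S → [ ]]
[[[]][[]]S]S => [[[]][[]][S]S]S   [S → [ S ] S]
[[[]][[]][S]S]S => [[[]][[]][[]]S]S   [S → [ ]]
[[[]][[]][[]]S]S => [[[]][[]][[]][]]S   [S → [ ]]
[[[]][[]][[]][]]S => [[[]][[]][[]][]][]   [S → [ ]]

S => [S]S => [[S]S]S => [[[]]S]S => [[[]][S]S]S => [[[]][[]]S]S => [[[]][[]][S]S]S => [[[]][[]][[]]S]S => [[[]][[]][[]][]]S => [[[]][[]][[]][]][]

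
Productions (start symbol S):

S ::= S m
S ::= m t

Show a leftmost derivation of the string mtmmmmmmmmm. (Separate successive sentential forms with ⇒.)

S ⇒ Sm ⇒ Smm ⇒ Smmm ⇒ Smmmm ⇒ Smmmmm ⇒ Smmmmmm ⇒ Smmmmmmm ⇒ Smmmmmmmm ⇒ Smmmmmmmmm ⇒ mtmmmmmmmmm

S ⇒ Sm   [S ::= S m]
Sm ⇒ Smm   [S ::= S m]
Smm ⇒ Smmm   [S ::= S m]
Smmm ⇒ Smmmm   [S ::= S m]
Smmmm ⇒ Smmmmm   [S ::= S m]
Smmmmm ⇒ Smmmmmm   [S ::= S m]
Smmmmmm ⇒ Smmmmmmm   [S ::= S m]
Smmmmmmm ⇒ Smmmmmmmm   [S ::= S m]
Smmmmmmmm ⇒ Smmmmmmmmm   [S ::= S m]
Smmmmmmmmm ⇒ mtmmmmmmmmm   [S ::= m t]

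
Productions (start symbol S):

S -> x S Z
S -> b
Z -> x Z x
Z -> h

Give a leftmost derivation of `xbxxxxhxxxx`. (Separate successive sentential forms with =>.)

S => xSZ   [S -> x S Z]
xSZ => xbZ   [S -> b]
xbZ => xbxZx   [Z -> x Z x]
xbxZx => xbxxZxx   [Z -> x Z x]
xbxxZxx => xbxxxZxxx   [Z -> x Z x]
xbxxxZxxx => xbxxxxZxxxx   [Z -> x Z x]
xbxxxxZxxxx => xbxxxxhxxxx   [Z -> h]

S => xSZ => xbZ => xbxZx => xbxxZxx => xbxxxZxxx => xbxxxxZxxxx => xbxxxxhxxxx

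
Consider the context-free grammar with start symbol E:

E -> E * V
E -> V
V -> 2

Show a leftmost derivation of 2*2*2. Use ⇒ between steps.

E ⇒ E*V ⇒ E*V*V ⇒ V*V*V ⇒ 2*V*V ⇒ 2*2*V ⇒ 2*2*2

E ⇒ E*V   [E -> E * V]
E*V ⇒ E*V*V   [E -> E * V]
E*V*V ⇒ V*V*V   [E -> V]
V*V*V ⇒ 2*V*V   [V -> 2]
2*V*V ⇒ 2*2*V   [V -> 2]
2*2*V ⇒ 2*2*2   [V -> 2]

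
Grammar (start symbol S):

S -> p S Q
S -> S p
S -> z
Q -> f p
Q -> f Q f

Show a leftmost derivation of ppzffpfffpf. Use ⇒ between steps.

S⇒pSQ⇒ppSQQ⇒ppzQQ⇒ppzfQfQ⇒ppzffpfQ⇒ppzffpffQf⇒ppzffpfffpf

S ⇒ pSQ   [S -> p S Q]
pSQ ⇒ ppSQQ   [S -> p S Q]
ppSQQ ⇒ ppzQQ   [S -> z]
ppzQQ ⇒ ppzfQfQ   [Q -> f Q f]
ppzfQfQ ⇒ ppzffpfQ   [Q -> f p]
ppzffpfQ ⇒ ppzffpffQf   [Q -> f Q f]
ppzffpffQf ⇒ ppzffpfffpf   [Q -> f p]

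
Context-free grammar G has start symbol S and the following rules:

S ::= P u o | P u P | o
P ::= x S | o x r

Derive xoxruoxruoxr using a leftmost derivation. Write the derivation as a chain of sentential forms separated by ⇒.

S⇒PuP⇒xSuP⇒xPuPuP⇒xoxruPuP⇒xoxruoxruP⇒xoxruoxruoxr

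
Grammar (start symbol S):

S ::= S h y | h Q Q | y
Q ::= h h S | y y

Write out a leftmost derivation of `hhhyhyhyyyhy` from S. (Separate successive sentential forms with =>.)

S => Shy   [S ::= S h y]
Shy => hQQhy   [S ::= h Q Q]
hQQhy => hhhSQhy   [Q ::= h h S]
hhhSQhy => hhhShyQhy   [S ::= S h y]
hhhShyQhy => hhhShyhyQhy   [S ::= S h y]
hhhShyhyQhy => hhhyhyhyQhy   [S ::= y]
hhhyhyhyQhy => hhhyhyhyyyhy   [Q ::= y y]

S=>Shy=>hQQhy=>hhhSQhy=>hhhShyQhy=>hhhShyhyQhy=>hhhyhyhyQhy=>hhhyhyhyyyhy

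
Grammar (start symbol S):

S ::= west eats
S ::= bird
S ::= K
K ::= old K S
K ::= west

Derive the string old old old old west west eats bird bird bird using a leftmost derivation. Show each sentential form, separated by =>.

S => K => old K S => old old K S S => old old old K S S S => old old old old K S S S S => old old old old west S S S S => old old old old west west eats S S S => old old old old west west eats bird S S => old old old old west west eats bird bird S => old old old old west west eats bird bird bird

S => K   [S ::= K]
K => old K S   [K ::= old K S]
old K S => old old K S S   [K ::= old K S]
old old K S S => old old old K S S S   [K ::= old K S]
old old old K S S S => old old old old K S S S S   [K ::= old K S]
old old old old K S S S S => old old old old west S S S S   [K ::= west]
old old old old west S S S S => old old old old west west eats S S S   [S ::= west eats]
old old old old west west eats S S S => old old old old west west eats bird S S   [S ::= bird]
old old old old west west eats bird S S => old old old old west west eats bird bird S   [S ::= bird]
old old old old west west eats bird bird S => old old old old west west eats bird bird bird   [S ::= bird]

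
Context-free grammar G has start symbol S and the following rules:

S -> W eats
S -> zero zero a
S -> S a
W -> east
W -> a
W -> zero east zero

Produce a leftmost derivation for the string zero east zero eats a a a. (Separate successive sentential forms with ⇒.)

S ⇒ S a   [S -> S a]
S a ⇒ S a a   [S -> S a]
S a a ⇒ S a a a   [S -> S a]
S a a a ⇒ W eats a a a   [S -> W eats]
W eats a a a ⇒ zero east zero eats a a a   [W -> zero east zero]

S ⇒ S a ⇒ S a a ⇒ S a a a ⇒ W eats a a a ⇒ zero east zero eats a a a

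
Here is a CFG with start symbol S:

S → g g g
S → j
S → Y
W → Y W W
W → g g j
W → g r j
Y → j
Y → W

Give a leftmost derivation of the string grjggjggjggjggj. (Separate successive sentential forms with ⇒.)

S⇒Y⇒W⇒YWW⇒WWW⇒YWWWW⇒WWWWW⇒grjWWWW⇒grjggjWWW⇒grjggjggjWW⇒grjggjggjggjW⇒grjggjggjggjggj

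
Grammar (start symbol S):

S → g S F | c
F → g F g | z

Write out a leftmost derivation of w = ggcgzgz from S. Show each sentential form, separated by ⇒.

S ⇒ gSF ⇒ ggSFF ⇒ ggcFF ⇒ ggcgFgF ⇒ ggcgzgF ⇒ ggcgzgz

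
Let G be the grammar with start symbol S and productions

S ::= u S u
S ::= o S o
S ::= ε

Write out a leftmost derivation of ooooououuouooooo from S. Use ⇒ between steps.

S ⇒ oSo   [S ::= o S o]
oSo ⇒ ooSoo   [S ::= o S o]
ooSoo ⇒ oooSooo   [S ::= o S o]
oooSooo ⇒ ooooSoooo   [S ::= o S o]
ooooSoooo ⇒ oooooSooooo   [S ::= o S o]
oooooSooooo ⇒ ooooouSuooooo   [S ::= u S u]
ooooouSuooooo ⇒ ooooouoSouooooo   [S ::= o S o]
ooooouoSouooooo ⇒ ooooououSuouooooo   [S ::= u S u]
ooooououSuouooooo ⇒ ooooououuouooooo   [S ::= ε]

S ⇒ oSo ⇒ ooSoo ⇒ oooSooo ⇒ ooooSoooo ⇒ oooooSooooo ⇒ ooooouSuooooo ⇒ ooooouoSouooooo ⇒ ooooououSuouooooo ⇒ ooooououuouooooo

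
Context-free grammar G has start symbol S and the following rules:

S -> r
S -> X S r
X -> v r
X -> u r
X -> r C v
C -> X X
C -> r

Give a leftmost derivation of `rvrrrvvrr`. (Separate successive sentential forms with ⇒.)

S ⇒ XSr ⇒ rCvSr ⇒ rXXvSr ⇒ rvrXvSr ⇒ rvrrCvvSr ⇒ rvrrrvvSr ⇒ rvrrrvvrr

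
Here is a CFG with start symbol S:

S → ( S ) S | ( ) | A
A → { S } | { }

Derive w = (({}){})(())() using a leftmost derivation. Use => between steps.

S => (S)S   [S → ( S ) S]
(S)S => ((S)S)S   [S → ( S ) S]
((S)S)S => ((A)S)S   [S → A]
((A)S)S => (({})S)S   [A → { }]
(({})S)S => (({})A)S   [S → A]
(({})A)S => (({}){})S   [A → { }]
(({}){})S => (({}){})(S)S   [S → ( S ) S]
(({}){})(S)S => (({}){})(())S   [S → ( )]
(({}){})(())S => (({}){})(())()   [S → ( )]

S => (S)S => ((S)S)S => ((A)S)S => (({})S)S => (({})A)S => (({}){})S => (({}){})(S)S => (({}){})(())S => (({}){})(())()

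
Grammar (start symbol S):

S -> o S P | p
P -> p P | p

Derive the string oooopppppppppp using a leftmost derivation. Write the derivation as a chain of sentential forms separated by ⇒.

S ⇒ oSP   [S -> o S P]
oSP ⇒ ooSPP   [S -> o S P]
ooSPP ⇒ oooSPPP   [S -> o S P]
oooSPPP ⇒ ooooSPPPP   [S -> o S P]
ooooSPPPP ⇒ oooopPPPP   [S -> p]
oooopPPPP ⇒ ooooppPPPP   [P -> p P]
ooooppPPPP ⇒ oooopppPPPP   [P -> p P]
oooopppPPPP ⇒ ooooppppPPPP   [P -> p P]
ooooppppPPPP ⇒ oooopppppPPP   [P -> p]
oooopppppPPP ⇒ ooooppppppPPP   [P -> p P]
ooooppppppPPP ⇒ oooopppppppPP   [P -> p]
oooopppppppPP ⇒ ooooppppppppPP   [P -> p P]
ooooppppppppPP ⇒ oooopppppppppP   [P -> p]
oooopppppppppP ⇒ oooopppppppppp   [P -> p]

S ⇒ oSP ⇒ ooSPP ⇒ oooSPPP ⇒ ooooSPPPP ⇒ oooopPPPP ⇒ ooooppPPPP ⇒ oooopppPPPP ⇒ ooooppppPPPP ⇒ oooopppppPPP ⇒ ooooppppppPPP ⇒ oooopppppppPP ⇒ ooooppppppppPP ⇒ oooopppppppppP ⇒ oooopppppppppp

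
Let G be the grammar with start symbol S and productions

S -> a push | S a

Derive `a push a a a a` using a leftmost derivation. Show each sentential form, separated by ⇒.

S ⇒ S a   [S -> S a]
S a ⇒ S a a   [S -> S a]
S a a ⇒ S a a a   [S -> S a]
S a a a ⇒ S a a a a   [S -> S a]
S a a a a ⇒ a push a a a a   [S -> a push]

S ⇒ S a ⇒ S a a ⇒ S a a a ⇒ S a a a a ⇒ a push a a a a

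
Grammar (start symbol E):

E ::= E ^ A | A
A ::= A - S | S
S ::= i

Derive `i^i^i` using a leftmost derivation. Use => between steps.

E => E^A => E^A^A => A^A^A => S^A^A => i^A^A => i^S^A => i^i^A => i^i^S => i^i^i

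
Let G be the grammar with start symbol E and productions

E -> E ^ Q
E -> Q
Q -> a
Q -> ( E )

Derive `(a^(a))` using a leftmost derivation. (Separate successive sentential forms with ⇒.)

E⇒Q⇒(E)⇒(E^Q)⇒(Q^Q)⇒(a^Q)⇒(a^(E))⇒(a^(Q))⇒(a^(a))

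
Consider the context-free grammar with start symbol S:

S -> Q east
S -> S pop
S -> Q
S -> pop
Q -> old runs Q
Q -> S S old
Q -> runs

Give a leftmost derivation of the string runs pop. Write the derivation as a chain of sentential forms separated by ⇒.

S ⇒ S pop ⇒ Q pop ⇒ runs pop

S ⇒ S pop   [S -> S pop]
S pop ⇒ Q pop   [S -> Q]
Q pop ⇒ runs pop   [Q -> runs]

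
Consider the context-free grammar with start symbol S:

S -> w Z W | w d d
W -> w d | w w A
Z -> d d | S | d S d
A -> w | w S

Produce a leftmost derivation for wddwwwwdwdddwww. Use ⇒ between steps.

S ⇒ wZW ⇒ wddW ⇒ wddwwA ⇒ wddwwwS ⇒ wddwwwwZW ⇒ wddwwwwdSdW ⇒ wddwwwwdwdddW ⇒ wddwwwwdwdddwwA ⇒ wddwwwwdwdddwww

S ⇒ wZW   [S -> w Z W]
wZW ⇒ wddW   [Z -> d d]
wddW ⇒ wddwwA   [W -> w w A]
wddwwA ⇒ wddwwwS   [A -> w S]
wddwwwS ⇒ wddwwwwZW   [S -> w Z W]
wddwwwwZW ⇒ wddwwwwdSdW   [Z -> d S d]
wddwwwwdSdW ⇒ wddwwwwdwdddW   [S -> w d d]
wddwwwwdwdddW ⇒ wddwwwwdwdddwwA   [W -> w w A]
wddwwwwdwdddwwA ⇒ wddwwwwdwdddwww   [A -> w]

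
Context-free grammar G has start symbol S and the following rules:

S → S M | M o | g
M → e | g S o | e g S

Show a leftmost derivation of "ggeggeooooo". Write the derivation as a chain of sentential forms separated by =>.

S => Mo => gSoo => gMooo => ggSoooo => ggMooooo => ggegSooooo => ggegSMooooo => ggeggMooooo => ggeggeooooo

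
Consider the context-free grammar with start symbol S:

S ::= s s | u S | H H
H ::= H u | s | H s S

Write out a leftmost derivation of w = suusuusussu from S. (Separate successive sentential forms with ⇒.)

S ⇒ HH ⇒ HsSH ⇒ HusSH ⇒ HuusSH ⇒ suusSH ⇒ suusuSH ⇒ suusuuSH ⇒ suusuuHHH ⇒ suusuuHuHH ⇒ suusuusuHH ⇒ suusuususH ⇒ suusuususHu ⇒ suusuusussu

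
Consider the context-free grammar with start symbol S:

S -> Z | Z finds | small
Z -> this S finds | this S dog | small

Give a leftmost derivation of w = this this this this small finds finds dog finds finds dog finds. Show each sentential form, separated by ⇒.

S ⇒ Z finds ⇒ this S dog finds ⇒ this Z finds dog finds ⇒ this this S finds finds dog finds ⇒ this this Z finds finds dog finds ⇒ this this this S dog finds finds dog finds ⇒ this this this Z finds dog finds finds dog finds ⇒ this this this this S finds finds dog finds finds dog finds ⇒ this this this this Z finds finds dog finds finds dog finds ⇒ this this this this small finds finds dog finds finds dog finds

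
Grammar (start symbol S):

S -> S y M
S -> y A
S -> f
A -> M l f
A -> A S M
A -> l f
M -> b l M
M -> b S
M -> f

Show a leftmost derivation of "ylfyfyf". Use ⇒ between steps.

S⇒SyM⇒SyMyM⇒yAyMyM⇒ylfyMyM⇒ylfyfyM⇒ylfyfyf

S ⇒ SyM   [S -> S y M]
SyM ⇒ SyMyM   [S -> S y M]
SyMyM ⇒ yAyMyM   [S -> y A]
yAyMyM ⇒ ylfyMyM   [A -> l f]
ylfyMyM ⇒ ylfyfyM   [M -> f]
ylfyfyM ⇒ ylfyfyf   [M -> f]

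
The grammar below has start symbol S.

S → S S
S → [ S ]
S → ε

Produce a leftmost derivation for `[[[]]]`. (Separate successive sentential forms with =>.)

S => [S] => [SS] => [[S]S] => [[SS]S] => [[SSS]S] => [[[S]SS]S] => [[[]SS]S] => [[[]S]S] => [[[]]S] => [[[]]]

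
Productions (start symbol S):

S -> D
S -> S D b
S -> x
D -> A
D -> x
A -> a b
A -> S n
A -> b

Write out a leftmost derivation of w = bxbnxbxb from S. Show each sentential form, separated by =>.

S=>SDb=>SDbDb=>DDbDb=>ADbDb=>SnDbDb=>SDbnDbDb=>DDbnDbDb=>ADbnDbDb=>bDbnDbDb=>bxbnDbDb=>bxbnxbDb=>bxbnxbxb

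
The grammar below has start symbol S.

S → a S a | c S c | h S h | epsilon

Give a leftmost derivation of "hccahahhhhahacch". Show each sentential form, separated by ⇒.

S⇒hSh⇒hcSch⇒hccScch⇒hccaSacch⇒hccahShacch⇒hccahaSahacch⇒hccahahShahacch⇒hccahahhShhahacch⇒hccahahhhhahacch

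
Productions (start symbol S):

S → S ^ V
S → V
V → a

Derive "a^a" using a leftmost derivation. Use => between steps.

S=>S^V=>V^V=>a^V=>a^a

S => S^V   [S → S ^ V]
S^V => V^V   [S → V]
V^V => a^V   [V → a]
a^V => a^a   [V → a]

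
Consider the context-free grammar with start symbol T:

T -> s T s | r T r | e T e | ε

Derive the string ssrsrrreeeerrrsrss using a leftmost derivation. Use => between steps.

T => sTs   [T -> s T s]
sTs => ssTss   [T -> s T s]
ssTss => ssrTrss   [T -> r T r]
ssrTrss => ssrsTsrss   [T -> s T s]
ssrsTsrss => ssrsrTrsrss   [T -> r T r]
ssrsrTrsrss => ssrsrrTrrsrss   [T -> r T r]
ssrsrrTrrsrss => ssrsrrrTrrrsrss   [T -> r T r]
ssrsrrrTrrrsrss => ssrsrrreTerrrsrss   [T -> e T e]
ssrsrrreTerrrsrss => ssrsrrreeTeerrrsrss   [T -> e T e]
ssrsrrreeTeerrrsrss => ssrsrrreeeerrrsrss   [T -> ε]

T => sTs => ssTss => ssrTrss => ssrsTsrss => ssrsrTrsrss => ssrsrrTrrsrss => ssrsrrrTrrrsrss => ssrsrrreTerrrsrss => ssrsrrreeTeerrrsrss => ssrsrrreeeerrrsrss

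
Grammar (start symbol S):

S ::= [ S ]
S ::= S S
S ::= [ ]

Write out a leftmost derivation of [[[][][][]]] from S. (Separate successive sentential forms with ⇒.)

S ⇒ [S]   [S ::= [ S ]]
[S] ⇒ [[S]]   [S ::= [ S ]]
[[S]] ⇒ [[SS]]   [S ::= S S]
[[SS]] ⇒ [[SSS]]   [S ::= S S]
[[SSS]] ⇒ [[SSSS]]   [S ::= S S]
[[SSSS]] ⇒ [[[]SSS]]   [S ::= [ ]]
[[[]SSS]] ⇒ [[[][]SS]]   [S ::= [ ]]
[[[][]SS]] ⇒ [[[][][]S]]   [S ::= [ ]]
[[[][][]S]] ⇒ [[[][][][]]]   [S ::= [ ]]

S ⇒ [S] ⇒ [[S]] ⇒ [[SS]] ⇒ [[SSS]] ⇒ [[SSSS]] ⇒ [[[]SSS]] ⇒ [[[][]SS]] ⇒ [[[][][]S]] ⇒ [[[][][][]]]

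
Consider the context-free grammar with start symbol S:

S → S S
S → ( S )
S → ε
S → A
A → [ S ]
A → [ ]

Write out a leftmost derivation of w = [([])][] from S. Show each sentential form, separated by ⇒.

S ⇒ SS ⇒ SSS ⇒ ASS ⇒ [S]SS ⇒ [SS]SS ⇒ [(S)S]SS ⇒ [(A)S]SS ⇒ [([])S]SS ⇒ [([])]SS ⇒ [([])]AS ⇒ [([])][]S ⇒ [([])][]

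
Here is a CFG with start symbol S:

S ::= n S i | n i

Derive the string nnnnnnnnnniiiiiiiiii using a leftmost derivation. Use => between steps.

S=>nSi=>nnSii=>nnnSiii=>nnnnSiiii=>nnnnnSiiiii=>nnnnnnSiiiiii=>nnnnnnnSiiiiiii=>nnnnnnnnSiiiiiiii=>nnnnnnnnnSiiiiiiiii=>nnnnnnnnnniiiiiiiiii

S => nSi   [S ::= n S i]
nSi => nnSii   [S ::= n S i]
nnSii => nnnSiii   [S ::= n S i]
nnnSiii => nnnnSiiii   [S ::= n S i]
nnnnSiiii => nnnnnSiiiii   [S ::= n S i]
nnnnnSiiiii => nnnnnnSiiiiii   [S ::= n S i]
nnnnnnSiiiiii => nnnnnnnSiiiiiii   [S ::= n S i]
nnnnnnnSiiiiiii => nnnnnnnnSiiiiiiii   [S ::= n S i]
nnnnnnnnSiiiiiiii => nnnnnnnnnSiiiiiiiii   [S ::= n S i]
nnnnnnnnnSiiiiiiiii => nnnnnnnnnniiiiiiiiii   [S ::= n i]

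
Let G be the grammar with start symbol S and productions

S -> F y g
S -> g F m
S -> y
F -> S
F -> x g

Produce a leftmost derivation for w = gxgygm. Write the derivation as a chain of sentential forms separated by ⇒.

S⇒gFm⇒gSm⇒gFygm⇒gxgygm

S ⇒ gFm   [S -> g F m]
gFm ⇒ gSm   [F -> S]
gSm ⇒ gFygm   [S -> F y g]
gFygm ⇒ gxgygm   [F -> x g]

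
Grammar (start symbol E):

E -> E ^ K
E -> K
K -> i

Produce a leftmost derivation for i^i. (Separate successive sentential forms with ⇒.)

E ⇒ E^K ⇒ K^K ⇒ i^K ⇒ i^i

E ⇒ E^K   [E -> E ^ K]
E^K ⇒ K^K   [E -> K]
K^K ⇒ i^K   [K -> i]
i^K ⇒ i^i   [K -> i]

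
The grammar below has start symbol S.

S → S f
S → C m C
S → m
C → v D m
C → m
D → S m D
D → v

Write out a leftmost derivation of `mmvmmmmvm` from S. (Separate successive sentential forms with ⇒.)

S ⇒ CmC ⇒ mmC ⇒ mmvDm ⇒ mmvSmDm ⇒ mmvCmCmDm ⇒ mmvmmCmDm ⇒ mmvmmmmDm ⇒ mmvmmmmvm

S ⇒ CmC   [S → C m C]
CmC ⇒ mmC   [C → m]
mmC ⇒ mmvDm   [C → v D m]
mmvDm ⇒ mmvSmDm   [D → S m D]
mmvSmDm ⇒ mmvCmCmDm   [S → C m C]
mmvCmCmDm ⇒ mmvmmCmDm   [C → m]
mmvmmCmDm ⇒ mmvmmmmDm   [C → m]
mmvmmmmDm ⇒ mmvmmmmvm   [D → v]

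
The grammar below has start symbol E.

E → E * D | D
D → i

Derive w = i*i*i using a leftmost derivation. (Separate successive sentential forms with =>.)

E => E*D => E*D*D => D*D*D => i*D*D => i*i*D => i*i*i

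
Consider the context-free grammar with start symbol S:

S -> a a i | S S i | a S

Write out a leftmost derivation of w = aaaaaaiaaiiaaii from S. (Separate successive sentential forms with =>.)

S => aS => aSSi => aSSiSi => aaSSiSi => aaaSSiSi => aaaaSSiSi => aaaaaaiSiSi => aaaaaaiaaiiSi => aaaaaaiaaiiaaii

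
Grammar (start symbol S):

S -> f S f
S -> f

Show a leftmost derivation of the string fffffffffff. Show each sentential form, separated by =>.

S=>fSf=>ffSff=>fffSfff=>ffffSffff=>fffffSfffff=>fffffffffff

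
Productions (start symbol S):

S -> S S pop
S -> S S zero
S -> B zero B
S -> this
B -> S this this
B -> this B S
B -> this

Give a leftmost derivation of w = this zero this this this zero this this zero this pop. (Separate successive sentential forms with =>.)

S => S S pop => S S zero S pop => B zero B S zero S pop => S this this zero B S zero S pop => B zero B this this zero B S zero S pop => this zero B this this zero B S zero S pop => this zero this this this zero B S zero S pop => this zero this this this zero this S zero S pop => this zero this this this zero this this zero S pop => this zero this this this zero this this zero this pop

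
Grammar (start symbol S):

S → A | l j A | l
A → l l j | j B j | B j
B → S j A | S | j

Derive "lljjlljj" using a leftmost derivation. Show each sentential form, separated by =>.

S => A   [S → A]
A => Bj   [A → B j]
Bj => SjAj   [B → S j A]
SjAj => AjAj   [S → A]
AjAj => lljjAj   [A → l l j]
lljjAj => lljjlljj   [A → l l j]

S => A => Bj => SjAj => AjAj => lljjAj => lljjlljj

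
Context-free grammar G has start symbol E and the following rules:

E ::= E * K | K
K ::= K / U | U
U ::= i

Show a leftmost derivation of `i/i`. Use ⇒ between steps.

E⇒K⇒K/U⇒U/U⇒i/U⇒i/i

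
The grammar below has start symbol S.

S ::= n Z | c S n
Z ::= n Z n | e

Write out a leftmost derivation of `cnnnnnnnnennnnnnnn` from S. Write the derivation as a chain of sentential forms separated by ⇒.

S ⇒ cSn ⇒ cnZn ⇒ cnnZnn ⇒ cnnnZnnn ⇒ cnnnnZnnnn ⇒ cnnnnnZnnnnn ⇒ cnnnnnnZnnnnnn ⇒ cnnnnnnnZnnnnnnn ⇒ cnnnnnnnnZnnnnnnnn ⇒ cnnnnnnnnennnnnnnn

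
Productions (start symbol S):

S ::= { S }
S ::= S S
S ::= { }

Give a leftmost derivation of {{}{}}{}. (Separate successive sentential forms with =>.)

S => SS   [S ::= S S]
SS => {S}S   [S ::= { S }]
{S}S => {SS}S   [S ::= S S]
{SS}S => {{}S}S   [S ::= { }]
{{}S}S => {{}{}}S   [S ::= { }]
{{}{}}S => {{}{}}{}   [S ::= { }]

S=>SS=>{S}S=>{SS}S=>{{}S}S=>{{}{}}S=>{{}{}}{}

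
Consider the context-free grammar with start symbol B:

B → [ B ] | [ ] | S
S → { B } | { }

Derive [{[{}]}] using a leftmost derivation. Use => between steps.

B => [B] => [S] => [{B}] => [{[B]}] => [{[S]}] => [{[{}]}]

B => [B]   [B → [ B ]]
[B] => [S]   [B → S]
[S] => [{B}]   [S → { B }]
[{B}] => [{[B]}]   [B → [ B ]]
[{[B]}] => [{[S]}]   [B → S]
[{[S]}] => [{[{}]}]   [S → { }]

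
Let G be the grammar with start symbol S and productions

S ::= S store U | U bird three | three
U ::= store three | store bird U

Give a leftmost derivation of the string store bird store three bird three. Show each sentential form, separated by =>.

S => U bird three => store bird U bird three => store bird store three bird three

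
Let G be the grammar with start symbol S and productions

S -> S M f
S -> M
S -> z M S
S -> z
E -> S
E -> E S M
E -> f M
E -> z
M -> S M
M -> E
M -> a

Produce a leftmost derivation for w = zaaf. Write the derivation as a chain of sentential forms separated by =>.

S => SMf   [S -> S M f]
SMf => MMf   [S -> M]
MMf => SMMf   [M -> S M]
SMMf => zMMf   [S -> z]
zMMf => zaMf   [M -> a]
zaMf => zaaf   [M -> a]

S=>SMf=>MMf=>SMMf=>zMMf=>zaMf=>zaaf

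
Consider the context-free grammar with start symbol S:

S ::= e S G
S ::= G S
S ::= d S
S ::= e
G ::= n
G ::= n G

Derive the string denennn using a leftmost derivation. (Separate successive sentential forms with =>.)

S=>dS=>deSG=>deGSG=>denSG=>deneG=>denenG=>denennG=>denennn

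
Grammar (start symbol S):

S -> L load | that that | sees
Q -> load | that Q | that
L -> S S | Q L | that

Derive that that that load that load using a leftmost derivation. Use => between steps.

S => L load   [S -> L load]
L load => Q L load   [L -> Q L]
Q L load => that Q L load   [Q -> that Q]
that Q L load => that that Q L load   [Q -> that Q]
that that Q L load => that that that L load   [Q -> that]
that that that L load => that that that Q L load   [L -> Q L]
that that that Q L load => that that that load L load   [Q -> load]
that that that load L load => that that that load that load   [L -> that]

S => L load => Q L load => that Q L load => that that Q L load => that that that L load => that that that Q L load => that that that load L load => that that that load that load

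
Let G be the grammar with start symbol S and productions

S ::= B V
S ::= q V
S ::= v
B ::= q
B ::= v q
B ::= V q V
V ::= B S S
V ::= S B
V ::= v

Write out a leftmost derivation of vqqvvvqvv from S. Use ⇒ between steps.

S ⇒ BV ⇒ VqVV ⇒ BSSqVV ⇒ VqVSSqVV ⇒ SBqVSSqVV ⇒ vBqVSSqVV ⇒ vqqVSSqVV ⇒ vqqvSSqVV ⇒ vqqvvSqVV ⇒ vqqvvvqVV ⇒ vqqvvvqvV ⇒ vqqvvvqvv

S ⇒ BV   [S ::= B V]
BV ⇒ VqVV   [B ::= V q V]
VqVV ⇒ BSSqVV   [V ::= B S S]
BSSqVV ⇒ VqVSSqVV   [B ::= V q V]
VqVSSqVV ⇒ SBqVSSqVV   [V ::= S B]
SBqVSSqVV ⇒ vBqVSSqVV   [S ::= v]
vBqVSSqVV ⇒ vqqVSSqVV   [B ::= q]
vqqVSSqVV ⇒ vqqvSSqVV   [V ::= v]
vqqvSSqVV ⇒ vqqvvSqVV   [S ::= v]
vqqvvSqVV ⇒ vqqvvvqVV   [S ::= v]
vqqvvvqVV ⇒ vqqvvvqvV   [V ::= v]
vqqvvvqvV ⇒ vqqvvvqvv   [V ::= v]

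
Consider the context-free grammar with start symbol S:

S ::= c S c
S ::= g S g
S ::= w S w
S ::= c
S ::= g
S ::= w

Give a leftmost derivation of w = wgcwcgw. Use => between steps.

S => wSw   [S ::= w S w]
wSw => wgSgw   [S ::= g S g]
wgSgw => wgcScgw   [S ::= c S c]
wgcScgw => wgcwcgw   [S ::= w]

S => wSw => wgSgw => wgcScgw => wgcwcgw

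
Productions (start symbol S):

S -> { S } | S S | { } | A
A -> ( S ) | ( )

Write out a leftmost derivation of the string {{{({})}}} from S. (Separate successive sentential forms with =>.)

S=>{S}=>{{S}}=>{{{S}}}=>{{{A}}}=>{{{(S)}}}=>{{{({})}}}

S => {S}   [S -> { S }]
{S} => {{S}}   [S -> { S }]
{{S}} => {{{S}}}   [S -> { S }]
{{{S}}} => {{{A}}}   [S -> A]
{{{A}}} => {{{(S)}}}   [A -> ( S )]
{{{(S)}}} => {{{({})}}}   [S -> { }]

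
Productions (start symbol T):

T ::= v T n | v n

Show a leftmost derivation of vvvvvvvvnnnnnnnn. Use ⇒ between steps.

T⇒vTn⇒vvTnn⇒vvvTnnn⇒vvvvTnnnn⇒vvvvvTnnnnn⇒vvvvvvTnnnnnn⇒vvvvvvvTnnnnnnn⇒vvvvvvvvnnnnnnnn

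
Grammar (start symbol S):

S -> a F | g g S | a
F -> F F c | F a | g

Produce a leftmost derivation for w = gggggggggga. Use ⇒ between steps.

S ⇒ ggS ⇒ ggggS ⇒ ggggggS ⇒ ggggggggS ⇒ ggggggggggS ⇒ gggggggggga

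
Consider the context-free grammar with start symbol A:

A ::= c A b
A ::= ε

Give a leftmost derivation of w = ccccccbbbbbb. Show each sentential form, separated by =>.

A => cAb   [A ::= c A b]
cAb => ccAbb   [A ::= c A b]
ccAbb => cccAbbb   [A ::= c A b]
cccAbbb => ccccAbbbb   [A ::= c A b]
ccccAbbbb => cccccAbbbbb   [A ::= c A b]
cccccAbbbbb => ccccccAbbbbbb   [A ::= c A b]
ccccccAbbbbbb => ccccccbbbbbb   [A ::= ε]

A => cAb => ccAbb => cccAbbb => ccccAbbbb => cccccAbbbbb => ccccccAbbbbbb => ccccccbbbbbb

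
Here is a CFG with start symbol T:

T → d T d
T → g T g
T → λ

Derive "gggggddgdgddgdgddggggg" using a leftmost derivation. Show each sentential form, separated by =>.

T => gTg   [T → g T g]
gTg => ggTgg   [T → g T g]
ggTgg => gggTggg   [T → g T g]
gggTggg => ggggTgggg   [T → g T g]
ggggTgggg => gggggTggggg   [T → g T g]
gggggTggggg => gggggdTdggggg   [T → d T d]
gggggdTdggggg => gggggddTddggggg   [T → d T d]
gggggddTddggggg => gggggddgTgddggggg   [T → g T g]
gggggddgTgddggggg => gggggddgdTdgddggggg   [T → d T d]
gggggddgdTdgddggggg => gggggddgdgTgdgddggggg   [T → g T g]
gggggddgdgTgdgddggggg => gggggddgdgdTdgdgddggggg   [T → d T d]
gggggddgdgdTdgdgddggggg => gggggddgdgddgdgddggggg   [T → λ]

T => gTg => ggTgg => gggTggg => ggggTgggg => gggggTggggg => gggggdTdggggg => gggggddTddggggg => gggggddgTgddggggg => gggggddgdTdgddggggg => gggggddgdgTgdgddggggg => gggggddgdgdTdgdgddggggg => gggggddgdgddgdgddggggg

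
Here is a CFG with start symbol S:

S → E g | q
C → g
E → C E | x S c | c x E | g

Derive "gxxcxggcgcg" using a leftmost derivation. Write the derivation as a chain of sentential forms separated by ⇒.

S ⇒ Eg ⇒ CEg ⇒ gEg ⇒ gxScg ⇒ gxEgcg ⇒ gxxScgcg ⇒ gxxEgcgcg ⇒ gxxcxEgcgcg ⇒ gxxcxggcgcg

S ⇒ Eg   [S → E g]
Eg ⇒ CEg   [E → C E]
CEg ⇒ gEg   [C → g]
gEg ⇒ gxScg   [E → x S c]
gxScg ⇒ gxEgcg   [S → E g]
gxEgcg ⇒ gxxScgcg   [E → x S c]
gxxScgcg ⇒ gxxEgcgcg   [S → E g]
gxxEgcgcg ⇒ gxxcxEgcgcg   [E → c x E]
gxxcxEgcgcg ⇒ gxxcxggcgcg   [E → g]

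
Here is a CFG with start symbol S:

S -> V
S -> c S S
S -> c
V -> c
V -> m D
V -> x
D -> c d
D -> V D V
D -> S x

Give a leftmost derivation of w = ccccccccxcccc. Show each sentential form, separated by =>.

S => cSS => ccSSS => cccSSSS => ccccSSSSS => cccccSSSS => ccccccSSS => cccccccSS => ccccccccSSS => ccccccccVSS => ccccccccxSS => ccccccccxcSSS => ccccccccxccSS => ccccccccxcccS => ccccccccxcccc

S => cSS   [S -> c S S]
cSS => ccSSS   [S -> c S S]
ccSSS => cccSSSS   [S -> c S S]
cccSSSS => ccccSSSSS   [S -> c S S]
ccccSSSSS => cccccSSSS   [S -> c]
cccccSSSS => ccccccSSS   [S -> c]
ccccccSSS => cccccccSS   [S -> c]
cccccccSS => ccccccccSSS   [S -> c S S]
ccccccccSSS => ccccccccVSS   [S -> V]
ccccccccVSS => ccccccccxSS   [V -> x]
ccccccccxSS => ccccccccxcSSS   [S -> c S S]
ccccccccxcSSS => ccccccccxccSS   [S -> c]
ccccccccxccSS => ccccccccxcccS   [S -> c]
ccccccccxcccS => ccccccccxcccc   [S -> c]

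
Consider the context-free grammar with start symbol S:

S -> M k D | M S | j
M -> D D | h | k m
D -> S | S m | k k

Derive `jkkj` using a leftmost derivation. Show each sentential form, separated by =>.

S => MS => DDS => SDS => jDS => jkkS => jkkj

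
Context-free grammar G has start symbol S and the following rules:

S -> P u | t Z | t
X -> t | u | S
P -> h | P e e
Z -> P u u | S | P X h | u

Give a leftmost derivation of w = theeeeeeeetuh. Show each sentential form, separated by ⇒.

S ⇒ tZ   [S -> t Z]
tZ ⇒ tPXh   [Z -> P X h]
tPXh ⇒ tPeeXh   [P -> P e e]
tPeeXh ⇒ tPeeeeXh   [P -> P e e]
tPeeeeXh ⇒ tPeeeeeeXh   [P -> P e e]
tPeeeeeeXh ⇒ tPeeeeeeeeXh   [P -> P e e]
tPeeeeeeeeXh ⇒ theeeeeeeeXh   [P -> h]
theeeeeeeeXh ⇒ theeeeeeeeSh   [X -> S]
theeeeeeeeSh ⇒ theeeeeeeetZh   [S -> t Z]
theeeeeeeetZh ⇒ theeeeeeeetuh   [Z -> u]

S⇒tZ⇒tPXh⇒tPeeXh⇒tPeeeeXh⇒tPeeeeeeXh⇒tPeeeeeeeeXh⇒theeeeeeeeXh⇒theeeeeeeeSh⇒theeeeeeeetZh⇒theeeeeeeetuh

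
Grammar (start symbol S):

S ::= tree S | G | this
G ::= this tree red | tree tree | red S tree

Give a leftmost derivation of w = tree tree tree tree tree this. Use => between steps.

S => tree S => tree tree S => tree tree tree S => tree tree tree tree S => tree tree tree tree tree S => tree tree tree tree tree this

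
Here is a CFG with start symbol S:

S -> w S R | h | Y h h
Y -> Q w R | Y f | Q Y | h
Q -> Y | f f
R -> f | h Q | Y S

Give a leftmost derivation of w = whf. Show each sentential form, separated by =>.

S => wSR   [S -> w S R]
wSR => whR   [S -> h]
whR => whf   [R -> f]

S=>wSR=>whR=>whf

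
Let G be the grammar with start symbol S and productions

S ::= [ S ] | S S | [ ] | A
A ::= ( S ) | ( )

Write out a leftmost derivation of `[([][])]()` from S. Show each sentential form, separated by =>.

S => SS   [S ::= S S]
SS => [S]S   [S ::= [ S ]]
[S]S => [A]S   [S ::= A]
[A]S => [(S)]S   [A ::= ( S )]
[(S)]S => [(SS)]S   [S ::= S S]
[(SS)]S => [([]S)]S   [S ::= [ ]]
[([]S)]S => [([][])]S   [S ::= [ ]]
[([][])]S => [([][])]A   [S ::= A]
[([][])]A => [([][])]()   [A ::= ( )]

S=>SS=>[S]S=>[A]S=>[(S)]S=>[(SS)]S=>[([]S)]S=>[([][])]S=>[([][])]A=>[([][])]()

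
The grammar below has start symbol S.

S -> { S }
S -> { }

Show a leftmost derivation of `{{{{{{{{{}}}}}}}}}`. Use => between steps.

S => {S} => {{S}} => {{{S}}} => {{{{S}}}} => {{{{{S}}}}} => {{{{{{S}}}}}} => {{{{{{{S}}}}}}} => {{{{{{{{S}}}}}}}} => {{{{{{{{{}}}}}}}}}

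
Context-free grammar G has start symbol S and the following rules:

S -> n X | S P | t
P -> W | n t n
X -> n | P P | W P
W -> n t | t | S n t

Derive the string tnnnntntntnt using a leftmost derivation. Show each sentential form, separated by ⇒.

S ⇒ SP ⇒ tP ⇒ tW ⇒ tSnt ⇒ tSPnt ⇒ tnXPnt ⇒ tnWPPnt ⇒ tnSntPPnt ⇒ tnnXntPPnt ⇒ tnnnntPPnt ⇒ tnnnntntnPnt ⇒ tnnnntntnWnt ⇒ tnnnntntntnt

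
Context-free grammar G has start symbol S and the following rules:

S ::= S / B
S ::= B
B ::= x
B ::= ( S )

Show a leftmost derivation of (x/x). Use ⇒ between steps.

S ⇒ B ⇒ (S) ⇒ (S/B) ⇒ (B/B) ⇒ (x/B) ⇒ (x/x)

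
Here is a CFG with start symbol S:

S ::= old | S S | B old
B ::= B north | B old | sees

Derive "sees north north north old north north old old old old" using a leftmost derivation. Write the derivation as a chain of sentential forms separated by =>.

S => S S   [S ::= S S]
S S => B old S   [S ::= B old]
B old S => B old old S   [B ::= B old]
B old old S => B old old old S   [B ::= B old]
B old old old S => B north old old old S   [B ::= B north]
B north old old old S => B north north old old old S   [B ::= B north]
B north north old old old S => B old north north old old old S   [B ::= B old]
B old north north old old old S => B north old north north old old old S   [B ::= B north]
B north old north north old old old S => B north north old north north old old old S   [B ::= B north]
B north north old north north old old old S => B north north north old north north old old old S   [B ::= B north]
B north north north old north north old old old S => sees north north north old north north old old old S   [B ::= sees]
sees north north north old north north old old old S => sees north north north old north north old old old old   [S ::= old]

S => S S => B old S => B old old S => B old old old S => B north old old old S => B north north old old old S => B old north north old old old S => B north old north north old old old S => B north north old north north old old old S => B north north north old north north old old old S => sees north north north old north north old old old S => sees north north north old north north old old old old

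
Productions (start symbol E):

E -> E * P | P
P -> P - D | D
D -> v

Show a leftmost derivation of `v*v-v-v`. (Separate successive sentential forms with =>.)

E => E*P => P*P => D*P => v*P => v*P-D => v*P-D-D => v*D-D-D => v*v-D-D => v*v-v-D => v*v-v-v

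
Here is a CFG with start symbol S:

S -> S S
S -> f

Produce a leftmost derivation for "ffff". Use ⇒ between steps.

S ⇒ SS   [S -> S S]
SS ⇒ SSS   [S -> S S]
SSS ⇒ SSSS   [S -> S S]
SSSS ⇒ fSSS   [S -> f]
fSSS ⇒ ffSS   [S -> f]
ffSS ⇒ fffS   [S -> f]
fffS ⇒ ffff   [S -> f]

S ⇒ SS ⇒ SSS ⇒ SSSS ⇒ fSSS ⇒ ffSS ⇒ fffS ⇒ ffff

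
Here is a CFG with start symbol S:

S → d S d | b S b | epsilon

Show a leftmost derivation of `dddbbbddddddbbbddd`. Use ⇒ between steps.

S ⇒ dSd   [S → d S d]
dSd ⇒ ddSdd   [S → d S d]
ddSdd ⇒ dddSddd   [S → d S d]
dddSddd ⇒ dddbSbddd   [S → b S b]
dddbSbddd ⇒ dddbbSbbddd   [S → b S b]
dddbbSbbddd ⇒ dddbbbSbbbddd   [S → b S b]
dddbbbSbbbddd ⇒ dddbbbdSdbbbddd   [S → d S d]
dddbbbdSdbbbddd ⇒ dddbbbddSddbbbddd   [S → d S d]
dddbbbddSddbbbddd ⇒ dddbbbdddSdddbbbddd   [S → d S d]
dddbbbdddSdddbbbddd ⇒ dddbbbddddddbbbddd   [S → epsilon]

S ⇒ dSd ⇒ ddSdd ⇒ dddSddd ⇒ dddbSbddd ⇒ dddbbSbbddd ⇒ dddbbbSbbbddd ⇒ dddbbbdSdbbbddd ⇒ dddbbbddSddbbbddd ⇒ dddbbbdddSdddbbbddd ⇒ dddbbbddddddbbbddd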